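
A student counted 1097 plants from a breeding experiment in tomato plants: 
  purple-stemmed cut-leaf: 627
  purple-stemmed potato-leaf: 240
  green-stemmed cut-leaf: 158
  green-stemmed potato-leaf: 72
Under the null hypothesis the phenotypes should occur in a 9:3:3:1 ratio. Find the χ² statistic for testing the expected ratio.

Total ratio parts = 16. Expected numbers out of 1097:
  purple-stemmed cut-leaf: 1097 × 9/16 = 617.0625
  purple-stemmed potato-leaf: 1097 × 3/16 = 205.6875
  green-stemmed cut-leaf: 1097 × 3/16 = 205.6875
  green-stemmed potato-leaf: 1097 × 1/16 = 68.5625
χ² = Σ (O − E)² / E
  purple-stemmed cut-leaf: (627 − 617.0625)² / 617.0625 = 0.1600
  purple-stemmed potato-leaf: (240 − 205.6875)² / 205.6875 = 5.7240
  green-stemmed cut-leaf: (158 − 205.6875)² / 205.6875 = 11.0561
  green-stemmed potato-leaf: (72 − 68.5625)² / 68.5625 = 0.1723
χ² = 0.1600 + 5.7240 + 11.0561 + 0.1723 = 17.1124 ≈ 17.112

17.112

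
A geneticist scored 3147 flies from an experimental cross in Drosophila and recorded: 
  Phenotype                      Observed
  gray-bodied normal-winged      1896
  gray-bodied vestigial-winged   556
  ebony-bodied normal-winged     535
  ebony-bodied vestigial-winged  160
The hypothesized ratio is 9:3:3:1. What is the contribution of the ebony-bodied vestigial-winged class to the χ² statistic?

6.843

Under the 9:3:3:1 hypothesis (Σ ratio = 16, N = 3147):
  gray-bodied normal-winged: 3147 × 9/16 = 1770.1875
  gray-bodied vestigial-winged: 3147 × 3/16 = 590.0625
  ebony-bodied normal-winged: 3147 × 3/16 = 590.0625
  ebony-bodied vestigial-winged: 3147 × 1/16 = 196.6875
Contribution of ebony-bodied vestigial-winged: (160 − 196.6875)² / 196.6875 = 6.8432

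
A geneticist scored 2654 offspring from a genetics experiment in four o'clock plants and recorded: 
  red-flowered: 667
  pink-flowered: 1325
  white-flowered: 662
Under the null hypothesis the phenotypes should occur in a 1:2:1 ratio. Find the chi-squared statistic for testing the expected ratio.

0.025

Expected counts for N = 2654 under a 1:2:1 ratio (total parts = 4):
  red-flowered: 2654 × 1/4 = 663.5
  pink-flowered: 2654 × 2/4 = 1327
  white-flowered: 2654 × 1/4 = 663.5
χ² = Σ (O − E)² / E
  red-flowered: (667 − 663.5)² / 663.5 = 0.0185
  pink-flowered: (1325 − 1327)² / 1327 = 0.0030
  white-flowered: (662 − 663.5)² / 663.5 = 0.0034
χ² = 0.0185 + 0.0030 + 0.0034 = 0.0249 ≈ 0.025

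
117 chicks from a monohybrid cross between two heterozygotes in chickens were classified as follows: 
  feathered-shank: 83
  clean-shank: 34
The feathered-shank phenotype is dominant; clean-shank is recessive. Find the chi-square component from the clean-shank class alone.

0.771

For a monohybrid cross between heterozygotes with complete dominance, the expected phenotypic ratio is 3:1.
Expected counts for N = 117 under a 3:1 ratio (total parts = 4):
  feathered-shank: 117 × 3/4 = 87.75
  clean-shank: 117 × 1/4 = 29.25
Contribution of clean-shank: (34 − 29.25)² / 29.25 = 0.7714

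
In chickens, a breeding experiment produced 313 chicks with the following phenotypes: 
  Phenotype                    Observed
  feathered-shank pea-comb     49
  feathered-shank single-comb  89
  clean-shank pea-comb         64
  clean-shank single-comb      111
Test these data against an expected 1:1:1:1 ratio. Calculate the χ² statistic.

The 1:1:1:1 ratio has 4 parts, so with N = 313 the expected counts are:
  feathered-shank pea-comb: 313 × 1/4 = 78.25
  feathered-shank single-comb: 313 × 1/4 = 78.25
  clean-shank pea-comb: 313 × 1/4 = 78.25
  clean-shank single-comb: 313 × 1/4 = 78.25
χ² = Σ (O − E)² / E
  feathered-shank pea-comb: (49 − 78.25)² / 78.25 = 10.9337
  feathered-shank single-comb: (89 − 78.25)² / 78.25 = 1.4768
  clean-shank pea-comb: (64 − 78.25)² / 78.25 = 2.5950
  clean-shank single-comb: (111 − 78.25)² / 78.25 = 13.7069
χ² = 10.9337 + 1.4768 + 2.5950 + 13.7069 = 28.7124 ≈ 28.712

28.712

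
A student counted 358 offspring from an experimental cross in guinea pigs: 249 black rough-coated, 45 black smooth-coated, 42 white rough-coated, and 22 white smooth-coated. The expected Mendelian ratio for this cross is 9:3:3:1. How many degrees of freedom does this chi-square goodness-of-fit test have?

3

A goodness-of-fit test with 4 phenotype classes has df = 4 − 1 = 3.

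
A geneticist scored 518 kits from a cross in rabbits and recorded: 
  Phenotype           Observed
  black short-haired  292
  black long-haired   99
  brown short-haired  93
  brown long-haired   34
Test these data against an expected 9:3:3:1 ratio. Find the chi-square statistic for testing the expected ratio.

0.294

The 9:3:3:1 ratio has 16 parts, so with N = 518 the expected counts are:
  black short-haired: 518 × 9/16 = 291.375
  black long-haired: 518 × 3/16 = 97.125
  brown short-haired: 518 × 3/16 = 97.125
  brown long-haired: 518 × 1/16 = 32.375
χ² = Σ (O − E)² / E
  black short-haired: (292 − 291.375)² / 291.375 = 0.0013
  black long-haired: (99 − 97.125)² / 97.125 = 0.0362
  brown short-haired: (93 − 97.125)² / 97.125 = 0.1752
  brown long-haired: (34 − 32.375)² / 32.375 = 0.0816
χ² = 0.0013 + 0.0362 + 0.1752 + 0.0816 = 0.2943 ≈ 0.294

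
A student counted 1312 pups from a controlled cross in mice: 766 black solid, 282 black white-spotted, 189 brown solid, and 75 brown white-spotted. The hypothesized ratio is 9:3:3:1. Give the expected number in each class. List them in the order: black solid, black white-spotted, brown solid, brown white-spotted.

738, 246, 246, 82

Expected counts for N = 1312 under a 9:3:3:1 ratio (total parts = 16):
  black solid: 1312 × 9/16 = 738
  black white-spotted: 1312 × 3/16 = 246
  brown solid: 1312 × 3/16 = 246
  brown white-spotted: 1312 × 1/16 = 82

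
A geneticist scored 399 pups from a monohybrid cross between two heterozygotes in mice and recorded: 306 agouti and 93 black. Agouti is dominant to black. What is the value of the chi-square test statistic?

0.609

For a monohybrid cross between heterozygotes with complete dominance, the expected phenotypic ratio is 3:1.
Expected counts for N = 399 under a 3:1 ratio (total parts = 4):
  agouti: 399 × 3/4 = 299.25
  black: 399 × 1/4 = 99.75
χ² = Σ (O − E)² / E
  agouti: (306 − 299.25)² / 299.25 = 0.1523
  black: (93 − 99.75)² / 99.75 = 0.4568
χ² = 0.1523 + 0.4568 = 0.6091 ≈ 0.609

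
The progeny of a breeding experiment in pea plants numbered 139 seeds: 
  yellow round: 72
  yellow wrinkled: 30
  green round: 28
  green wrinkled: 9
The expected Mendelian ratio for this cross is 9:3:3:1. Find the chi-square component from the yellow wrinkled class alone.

0.595

Expected counts for N = 139 under a 9:3:3:1 ratio (total parts = 16):
  yellow round: 139 × 9/16 = 78.1875
  yellow wrinkled: 139 × 3/16 = 26.0625
  green round: 139 × 3/16 = 26.0625
  green wrinkled: 139 × 1/16 = 8.6875
Contribution of yellow wrinkled: (30 − 26.0625)² / 26.0625 = 0.5949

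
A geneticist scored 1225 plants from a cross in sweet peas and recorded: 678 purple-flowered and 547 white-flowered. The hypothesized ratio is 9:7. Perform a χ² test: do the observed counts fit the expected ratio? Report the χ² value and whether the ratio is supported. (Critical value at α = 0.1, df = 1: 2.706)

0.406; consistent

Under the 9:7 hypothesis (Σ ratio = 16, N = 1225):
  purple-flowered: 1225 × 9/16 = 689.0625
  white-flowered: 1225 × 7/16 = 535.9375
χ² = Σ (O − E)² / E
  purple-flowered: (678 − 689.0625)² / 689.0625 = 0.1776
  white-flowered: (547 − 535.9375)² / 535.9375 = 0.2283
χ² = 0.1776 + 0.2283 = 0.4059 ≈ 0.406
Degrees of freedom = 2 − 1 = 1; critical value at α = 0.1 is 2.706.
Since 0.406 < 2.706, we fail to reject the null hypothesis — the data are consistent with the 9:7 ratio.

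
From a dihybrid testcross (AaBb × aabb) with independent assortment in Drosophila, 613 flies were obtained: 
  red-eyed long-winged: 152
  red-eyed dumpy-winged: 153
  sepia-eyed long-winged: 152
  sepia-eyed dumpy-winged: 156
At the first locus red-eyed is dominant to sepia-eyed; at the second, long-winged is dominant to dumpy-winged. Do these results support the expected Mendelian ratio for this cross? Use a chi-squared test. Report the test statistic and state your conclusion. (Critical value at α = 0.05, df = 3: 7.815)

A dihybrid testcross with independent assortment gives a 1:1:1:1 ratio.
Total ratio parts = 4. Expected numbers out of 613:
  red-eyed long-winged: 613 × 1/4 = 153.25
  red-eyed dumpy-winged: 613 × 1/4 = 153.25
  sepia-eyed long-winged: 613 × 1/4 = 153.25
  sepia-eyed dumpy-winged: 613 × 1/4 = 153.25
χ² = Σ (O − E)² / E
  red-eyed long-winged: (152 − 153.25)² / 153.25 = 0.0102
  red-eyed dumpy-winged: (153 − 153.25)² / 153.25 = 0.0004
  sepia-eyed long-winged: (152 − 153.25)² / 153.25 = 0.0102
  sepia-eyed dumpy-winged: (156 − 153.25)² / 153.25 = 0.0493
χ² = 0.0102 + 0.0004 + 0.0102 + 0.0493 = 0.0701 ≈ 0.070
Degrees of freedom = 4 − 1 = 3; critical value at α = 0.05 is 7.815.
Since 0.070 < 7.815, we fail to reject the null hypothesis — the data are consistent with the 1:1:1:1 ratio.

0.070; consistent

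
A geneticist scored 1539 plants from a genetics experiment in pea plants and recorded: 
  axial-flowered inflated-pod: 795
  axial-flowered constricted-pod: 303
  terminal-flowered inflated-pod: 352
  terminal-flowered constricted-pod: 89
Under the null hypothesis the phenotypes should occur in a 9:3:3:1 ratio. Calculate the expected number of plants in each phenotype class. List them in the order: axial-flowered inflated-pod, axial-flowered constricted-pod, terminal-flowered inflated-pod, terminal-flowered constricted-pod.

Expected counts for N = 1539 under a 9:3:3:1 ratio (total parts = 16):
  axial-flowered inflated-pod: 1539 × 9/16 = 865.6875
  axial-flowered constricted-pod: 1539 × 3/16 = 288.5625
  terminal-flowered inflated-pod: 1539 × 3/16 = 288.5625
  terminal-flowered constricted-pod: 1539 × 1/16 = 96.1875

865.6875, 288.5625, 288.5625, 96.1875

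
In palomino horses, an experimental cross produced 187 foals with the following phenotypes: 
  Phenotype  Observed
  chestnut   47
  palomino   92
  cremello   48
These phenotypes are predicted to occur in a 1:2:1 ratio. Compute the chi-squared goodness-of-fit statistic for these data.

Under the 1:2:1 hypothesis (Σ ratio = 4, N = 187):
  chestnut: 187 × 1/4 = 46.75
  palomino: 187 × 2/4 = 93.5
  cremello: 187 × 1/4 = 46.75
χ² = Σ (O − E)² / E
  chestnut: (47 − 46.75)² / 46.75 = 0.0013
  palomino: (92 − 93.5)² / 93.5 = 0.0241
  cremello: (48 − 46.75)² / 46.75 = 0.0334
χ² = 0.0013 + 0.0241 + 0.0334 = 0.0588 ≈ 0.059

0.059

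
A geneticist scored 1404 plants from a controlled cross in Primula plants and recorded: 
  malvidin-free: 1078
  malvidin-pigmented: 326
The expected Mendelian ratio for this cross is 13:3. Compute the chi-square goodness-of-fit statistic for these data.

18.409

Expected counts for N = 1404 under a 13:3 ratio (total parts = 16):
  malvidin-free: 1404 × 13/16 = 1140.75
  malvidin-pigmented: 1404 × 3/16 = 263.25
χ² = Σ (O − E)² / E
  malvidin-free: (1078 − 1140.75)² / 1140.75 = 3.4517
  malvidin-pigmented: (326 − 263.25)² / 263.25 = 14.9575
χ² = 3.4517 + 14.9575 = 18.4092 ≈ 18.409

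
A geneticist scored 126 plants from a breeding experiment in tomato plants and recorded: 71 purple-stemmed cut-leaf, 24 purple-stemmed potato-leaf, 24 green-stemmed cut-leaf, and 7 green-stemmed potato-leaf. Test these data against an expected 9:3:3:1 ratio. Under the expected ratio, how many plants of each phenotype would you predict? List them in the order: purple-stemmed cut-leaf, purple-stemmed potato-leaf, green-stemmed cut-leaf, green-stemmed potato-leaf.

The 9:3:3:1 ratio has 16 parts, so with N = 126 the expected counts are:
  purple-stemmed cut-leaf: 126 × 9/16 = 70.875
  purple-stemmed potato-leaf: 126 × 3/16 = 23.625
  green-stemmed cut-leaf: 126 × 3/16 = 23.625
  green-stemmed potato-leaf: 126 × 1/16 = 7.875

70.875, 23.625, 23.625, 7.875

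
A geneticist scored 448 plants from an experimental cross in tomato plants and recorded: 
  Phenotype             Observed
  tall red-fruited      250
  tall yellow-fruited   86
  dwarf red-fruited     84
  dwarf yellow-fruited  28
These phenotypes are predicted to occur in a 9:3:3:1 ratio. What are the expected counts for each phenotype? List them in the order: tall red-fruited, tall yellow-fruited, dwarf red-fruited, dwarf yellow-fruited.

Total ratio parts = 16. Expected numbers out of 448:
  tall red-fruited: 448 × 9/16 = 252
  tall yellow-fruited: 448 × 3/16 = 84
  dwarf red-fruited: 448 × 3/16 = 84
  dwarf yellow-fruited: 448 × 1/16 = 28

252, 84, 84, 28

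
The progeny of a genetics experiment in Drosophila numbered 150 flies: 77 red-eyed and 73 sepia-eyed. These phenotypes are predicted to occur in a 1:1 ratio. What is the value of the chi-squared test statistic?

0.107

Under the 1:1 hypothesis (Σ ratio = 2, N = 150):
  red-eyed: 150 × 1/2 = 75
  sepia-eyed: 150 × 1/2 = 75
χ² = Σ (O − E)² / E
  red-eyed: (77 − 75)² / 75 = 0.0533
  sepia-eyed: (73 − 75)² / 75 = 0.0533
χ² = 0.0533 + 0.0533 = 0.1066 ≈ 0.107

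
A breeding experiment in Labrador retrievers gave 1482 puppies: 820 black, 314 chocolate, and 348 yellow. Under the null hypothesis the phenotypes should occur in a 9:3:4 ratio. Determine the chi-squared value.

6.286

Under the 9:3:4 hypothesis (Σ ratio = 16, N = 1482):
  black: 1482 × 9/16 = 833.625
  chocolate: 1482 × 3/16 = 277.875
  yellow: 1482 × 4/16 = 370.5
χ² = Σ (O − E)² / E
  black: (820 − 833.625)² / 833.625 = 0.2227
  chocolate: (314 − 277.875)² / 277.875 = 4.6964
  yellow: (348 − 370.5)² / 370.5 = 1.3664
χ² = 0.2227 + 4.6964 + 1.3664 = 6.2855 ≈ 6.286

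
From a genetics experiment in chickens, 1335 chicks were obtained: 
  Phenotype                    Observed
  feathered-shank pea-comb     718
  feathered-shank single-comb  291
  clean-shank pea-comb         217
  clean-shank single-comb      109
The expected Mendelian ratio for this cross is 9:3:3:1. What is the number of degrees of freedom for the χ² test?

A goodness-of-fit test with 4 phenotype classes has df = 4 − 1 = 3.

3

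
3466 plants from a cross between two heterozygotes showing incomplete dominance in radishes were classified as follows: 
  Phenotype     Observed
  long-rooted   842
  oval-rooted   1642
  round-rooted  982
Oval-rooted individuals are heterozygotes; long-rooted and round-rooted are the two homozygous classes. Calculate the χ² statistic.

With incomplete dominance, a heterozygote × heterozygote cross gives a 1:2:1 phenotypic ratio.
Expected counts for N = 3466 under a 1:2:1 ratio (total parts = 4):
  long-rooted: 3466 × 1/4 = 866.5
  oval-rooted: 3466 × 2/4 = 1733
  round-rooted: 3466 × 1/4 = 866.5
χ² = Σ (O − E)² / E
  long-rooted: (842 − 866.5)² / 866.5 = 0.6927
  oval-rooted: (1642 − 1733)² / 1733 = 4.7784
  round-rooted: (982 − 866.5)² / 866.5 = 15.3956
χ² = 0.6927 + 4.7784 + 15.3956 = 20.8667 ≈ 20.867

20.867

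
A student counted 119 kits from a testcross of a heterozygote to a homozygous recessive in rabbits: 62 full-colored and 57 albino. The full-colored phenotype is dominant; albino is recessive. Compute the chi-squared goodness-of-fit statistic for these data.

0.210

A testcross of a heterozygote (Aa × aa) gives a 1:1 phenotypic ratio.
The 1:1 ratio has 2 parts, so with N = 119 the expected counts are:
  full-colored: 119 × 1/2 = 59.5
  albino: 119 × 1/2 = 59.5
χ² = Σ (O − E)² / E
  full-colored: (62 − 59.5)² / 59.5 = 0.1050
  albino: (57 − 59.5)² / 59.5 = 0.1050
χ² = 0.1050 + 0.1050 = 0.210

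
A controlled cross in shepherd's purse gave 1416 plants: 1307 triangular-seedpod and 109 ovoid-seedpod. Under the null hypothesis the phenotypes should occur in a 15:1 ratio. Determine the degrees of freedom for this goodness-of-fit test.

1

A goodness-of-fit test with 2 phenotype classes has df = 2 − 1 = 1.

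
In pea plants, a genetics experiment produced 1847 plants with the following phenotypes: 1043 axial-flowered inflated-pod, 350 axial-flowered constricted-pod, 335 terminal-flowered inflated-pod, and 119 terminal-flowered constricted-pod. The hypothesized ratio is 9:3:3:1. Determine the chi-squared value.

0.535

Under the 9:3:3:1 hypothesis (Σ ratio = 16, N = 1847):
  axial-flowered inflated-pod: 1847 × 9/16 = 1038.9375
  axial-flowered constricted-pod: 1847 × 3/16 = 346.3125
  terminal-flowered inflated-pod: 1847 × 3/16 = 346.3125
  terminal-flowered constricted-pod: 1847 × 1/16 = 115.4375
χ² = Σ (O − E)² / E
  axial-flowered inflated-pod: (1043 − 1038.9375)² / 1038.9375 = 0.0159
  axial-flowered constricted-pod: (350 − 346.3125)² / 346.3125 = 0.0393
  terminal-flowered inflated-pod: (335 − 346.3125)² / 346.3125 = 0.3695
  terminal-flowered constricted-pod: (119 − 115.4375)² / 115.4375 = 0.1099
χ² = 0.0159 + 0.0393 + 0.3695 + 0.1099 = 0.5346 ≈ 0.535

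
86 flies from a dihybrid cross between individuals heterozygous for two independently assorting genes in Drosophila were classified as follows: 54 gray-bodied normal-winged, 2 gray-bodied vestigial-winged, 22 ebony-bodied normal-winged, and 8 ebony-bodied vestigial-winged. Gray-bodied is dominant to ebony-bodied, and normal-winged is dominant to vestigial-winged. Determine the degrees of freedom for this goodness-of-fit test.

3

A dihybrid F₂ with independent assortment and complete dominance at both loci gives a 9:3:3:1 phenotypic ratio.
A goodness-of-fit test with 4 phenotype classes has df = 4 − 1 = 3.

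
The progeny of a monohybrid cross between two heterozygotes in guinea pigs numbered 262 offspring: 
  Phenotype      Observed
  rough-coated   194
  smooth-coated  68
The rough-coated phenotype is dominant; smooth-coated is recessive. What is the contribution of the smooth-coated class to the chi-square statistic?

0.095

For a monohybrid cross between heterozygotes with complete dominance, the expected phenotypic ratio is 3:1.
The 3:1 ratio has 4 parts, so with N = 262 the expected counts are:
  rough-coated: 262 × 3/4 = 196.5
  smooth-coated: 262 × 1/4 = 65.5
Contribution of smooth-coated: (68 − 65.5)² / 65.5 = 0.0954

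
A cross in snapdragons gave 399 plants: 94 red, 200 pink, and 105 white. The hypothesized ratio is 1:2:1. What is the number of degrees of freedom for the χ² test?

A goodness-of-fit test with 3 phenotype classes has df = 3 − 1 = 2.

2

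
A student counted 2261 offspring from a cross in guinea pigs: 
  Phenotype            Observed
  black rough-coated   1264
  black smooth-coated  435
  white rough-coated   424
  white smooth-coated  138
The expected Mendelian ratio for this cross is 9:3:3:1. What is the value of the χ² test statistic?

0.414

The 9:3:3:1 ratio has 16 parts, so with N = 2261 the expected counts are:
  black rough-coated: 2261 × 9/16 = 1271.8125
  black smooth-coated: 2261 × 3/16 = 423.9375
  white rough-coated: 2261 × 3/16 = 423.9375
  white smooth-coated: 2261 × 1/16 = 141.3125
χ² = Σ (O − E)² / E
  black rough-coated: (1264 − 1271.8125)² / 1271.8125 = 0.0480
  black smooth-coated: (435 − 423.9375)² / 423.9375 = 0.2887
  white rough-coated: (424 − 423.9375)² / 423.9375 = 0.0000
  white smooth-coated: (138 − 141.3125)² / 141.3125 = 0.0776
χ² = 0.0480 + 0.2887 + 0.0000 + 0.0776 = 0.4143 ≈ 0.414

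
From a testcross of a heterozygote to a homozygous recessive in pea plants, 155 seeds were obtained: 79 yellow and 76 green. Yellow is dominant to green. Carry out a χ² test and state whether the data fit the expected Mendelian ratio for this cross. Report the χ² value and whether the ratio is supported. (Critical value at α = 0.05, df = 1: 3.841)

A testcross of a heterozygote (Aa × aa) gives a 1:1 phenotypic ratio.
The 1:1 ratio has 2 parts, so with N = 155 the expected counts are:
  yellow: 155 × 1/2 = 77.5
  green: 155 × 1/2 = 77.5
χ² = Σ (O − E)² / E
  yellow: (79 − 77.5)² / 77.5 = 0.0290
  green: (76 − 77.5)² / 77.5 = 0.0290
χ² = 0.0290 + 0.0290 = 0.058
Degrees of freedom = 2 − 1 = 1; critical value at α = 0.05 is 3.841.
Since 0.058 < 3.841, we fail to reject the null hypothesis — the data are consistent with the 1:1 ratio.

0.058; consistent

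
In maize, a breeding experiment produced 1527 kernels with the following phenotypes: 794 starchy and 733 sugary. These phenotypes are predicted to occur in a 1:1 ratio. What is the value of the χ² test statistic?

Expected counts for N = 1527 under a 1:1 ratio (total parts = 2):
  starchy: 1527 × 1/2 = 763.5
  sugary: 1527 × 1/2 = 763.5
χ² = Σ (O − E)² / E
  starchy: (794 − 763.5)² / 763.5 = 1.2184
  sugary: (733 − 763.5)² / 763.5 = 1.2184
χ² = 1.2184 + 1.2184 = 2.4368 ≈ 2.437

2.437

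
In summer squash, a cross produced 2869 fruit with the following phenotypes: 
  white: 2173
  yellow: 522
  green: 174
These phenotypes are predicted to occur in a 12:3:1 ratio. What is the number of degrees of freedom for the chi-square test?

A goodness-of-fit test with 3 phenotype classes has df = 3 − 1 = 2.

2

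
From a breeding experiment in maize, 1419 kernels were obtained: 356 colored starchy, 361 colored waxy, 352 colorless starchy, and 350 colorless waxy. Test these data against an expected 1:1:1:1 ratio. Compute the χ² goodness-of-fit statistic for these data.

0.199

Under the 1:1:1:1 hypothesis (Σ ratio = 4, N = 1419):
  colored starchy: 1419 × 1/4 = 354.75
  colored waxy: 1419 × 1/4 = 354.75
  colorless starchy: 1419 × 1/4 = 354.75
  colorless waxy: 1419 × 1/4 = 354.75
χ² = Σ (O − E)² / E
  colored starchy: (356 − 354.75)² / 354.75 = 0.0044
  colored waxy: (361 − 354.75)² / 354.75 = 0.1101
  colorless starchy: (352 − 354.75)² / 354.75 = 0.0213
  colorless waxy: (350 − 354.75)² / 354.75 = 0.0636
χ² = 0.0044 + 0.1101 + 0.0213 + 0.0636 = 0.1994 ≈ 0.199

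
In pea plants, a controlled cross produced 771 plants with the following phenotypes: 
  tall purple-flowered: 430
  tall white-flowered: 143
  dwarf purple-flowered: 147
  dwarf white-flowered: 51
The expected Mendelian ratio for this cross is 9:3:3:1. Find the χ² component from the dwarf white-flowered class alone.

Expected counts for N = 771 under a 9:3:3:1 ratio (total parts = 16):
  tall purple-flowered: 771 × 9/16 = 433.6875
  tall white-flowered: 771 × 3/16 = 144.5625
  dwarf purple-flowered: 771 × 3/16 = 144.5625
  dwarf white-flowered: 771 × 1/16 = 48.1875
Contribution of dwarf white-flowered: (51 − 48.1875)² / 48.1875 = 0.1642

0.164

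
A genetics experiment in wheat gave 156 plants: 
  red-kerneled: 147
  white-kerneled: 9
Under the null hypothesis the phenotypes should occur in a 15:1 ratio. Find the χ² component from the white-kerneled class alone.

0.058

Total ratio parts = 16. Expected numbers out of 156:
  red-kerneled: 156 × 15/16 = 146.25
  white-kerneled: 156 × 1/16 = 9.75
Contribution of white-kerneled: (9 − 9.75)² / 9.75 = 0.0577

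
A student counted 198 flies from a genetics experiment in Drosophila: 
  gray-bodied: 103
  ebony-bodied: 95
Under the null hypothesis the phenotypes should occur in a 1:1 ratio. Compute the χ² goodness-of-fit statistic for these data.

0.323

Total ratio parts = 2. Expected numbers out of 198:
  gray-bodied: 198 × 1/2 = 99
  ebony-bodied: 198 × 1/2 = 99
χ² = Σ (O − E)² / E
  gray-bodied: (103 − 99)² / 99 = 0.1616
  ebony-bodied: (95 − 99)² / 99 = 0.1616
χ² = 0.1616 + 0.1616 = 0.3232 ≈ 0.323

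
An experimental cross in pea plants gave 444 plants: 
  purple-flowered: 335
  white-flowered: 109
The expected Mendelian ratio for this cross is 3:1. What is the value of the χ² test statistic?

The 3:1 ratio has 4 parts, so with N = 444 the expected counts are:
  purple-flowered: 444 × 3/4 = 333
  white-flowered: 444 × 1/4 = 111
χ² = Σ (O − E)² / E
  purple-flowered: (335 − 333)² / 333 = 0.0120
  white-flowered: (109 − 111)² / 111 = 0.0360
χ² = 0.0120 + 0.0360 = 0.048

0.048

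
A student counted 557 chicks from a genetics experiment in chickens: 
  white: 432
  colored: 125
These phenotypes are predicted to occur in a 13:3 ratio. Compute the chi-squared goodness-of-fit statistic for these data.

4.983

Under the 13:3 hypothesis (Σ ratio = 16, N = 557):
  white: 557 × 13/16 = 452.5625
  colored: 557 × 3/16 = 104.4375
χ² = Σ (O − E)² / E
  white: (432 − 452.5625)² / 452.5625 = 0.9343
  colored: (125 − 104.4375)² / 104.4375 = 4.0485
χ² = 0.9343 + 4.0485 = 4.9828 ≈ 4.983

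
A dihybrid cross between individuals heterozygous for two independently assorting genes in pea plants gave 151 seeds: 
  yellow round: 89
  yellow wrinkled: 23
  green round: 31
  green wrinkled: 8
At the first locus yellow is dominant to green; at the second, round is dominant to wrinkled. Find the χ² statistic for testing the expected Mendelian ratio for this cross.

A dihybrid F₂ with independent assortment and complete dominance at both loci gives a 9:3:3:1 phenotypic ratio.
Expected counts for N = 151 under a 9:3:3:1 ratio (total parts = 16):
  yellow round: 151 × 9/16 = 84.9375
  yellow wrinkled: 151 × 3/16 = 28.3125
  green round: 151 × 3/16 = 28.3125
  green wrinkled: 151 × 1/16 = 9.4375
χ² = Σ (O − E)² / E
  yellow round: (89 − 84.9375)² / 84.9375 = 0.1943
  yellow wrinkled: (23 − 28.3125)² / 28.3125 = 0.9968
  green round: (31 − 28.3125)² / 28.3125 = 0.2551
  green wrinkled: (8 − 9.4375)² / 9.4375 = 0.2190
χ² = 0.1943 + 0.9968 + 0.2551 + 0.2190 = 1.6652 ≈ 1.665

1.665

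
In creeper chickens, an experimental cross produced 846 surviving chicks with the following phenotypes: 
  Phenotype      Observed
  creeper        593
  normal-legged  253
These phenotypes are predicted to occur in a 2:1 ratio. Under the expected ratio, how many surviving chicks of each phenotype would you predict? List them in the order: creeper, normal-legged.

564, 282

Expected counts for N = 846 under a 2:1 ratio (total parts = 3):
  creeper: 846 × 2/3 = 564
  normal-legged: 846 × 1/3 = 282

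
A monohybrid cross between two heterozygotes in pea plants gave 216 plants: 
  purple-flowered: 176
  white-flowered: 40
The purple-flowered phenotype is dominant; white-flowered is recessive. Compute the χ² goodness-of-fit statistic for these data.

4.840

For a monohybrid cross between heterozygotes with complete dominance, the expected phenotypic ratio is 3:1.
The 3:1 ratio has 4 parts, so with N = 216 the expected counts are:
  purple-flowered: 216 × 3/4 = 162
  white-flowered: 216 × 1/4 = 54
χ² = Σ (O − E)² / E
  purple-flowered: (176 − 162)² / 162 = 1.2099
  white-flowered: (40 − 54)² / 54 = 3.6296
χ² = 1.2099 + 3.6296 = 4.8395 ≈ 4.840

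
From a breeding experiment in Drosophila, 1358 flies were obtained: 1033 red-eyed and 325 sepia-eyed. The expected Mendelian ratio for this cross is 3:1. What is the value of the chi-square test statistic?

Total ratio parts = 4. Expected numbers out of 1358:
  red-eyed: 1358 × 3/4 = 1018.5
  sepia-eyed: 1358 × 1/4 = 339.5
χ² = Σ (O − E)² / E
  red-eyed: (1033 − 1018.5)² / 1018.5 = 0.2064
  sepia-eyed: (325 − 339.5)² / 339.5 = 0.6193
χ² = 0.2064 + 0.6193 = 0.8257 ≈ 0.826

0.826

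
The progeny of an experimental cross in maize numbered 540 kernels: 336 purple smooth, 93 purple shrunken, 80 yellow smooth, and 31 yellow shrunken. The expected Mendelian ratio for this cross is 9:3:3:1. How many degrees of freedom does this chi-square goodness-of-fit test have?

A goodness-of-fit test with 4 phenotype classes has df = 4 − 1 = 3.

3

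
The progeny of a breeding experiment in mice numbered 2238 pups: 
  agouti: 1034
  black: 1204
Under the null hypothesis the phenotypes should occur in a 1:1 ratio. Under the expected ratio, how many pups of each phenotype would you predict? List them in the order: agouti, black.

Expected counts for N = 2238 under a 1:1 ratio (total parts = 2):
  agouti: 2238 × 1/2 = 1119
  black: 2238 × 1/2 = 1119

1119, 1119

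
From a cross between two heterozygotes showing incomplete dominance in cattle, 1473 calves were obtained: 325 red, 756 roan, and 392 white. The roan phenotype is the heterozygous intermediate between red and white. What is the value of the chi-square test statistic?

With incomplete dominance, a heterozygote × heterozygote cross gives a 1:2:1 phenotypic ratio.
Under the 1:2:1 hypothesis (Σ ratio = 4, N = 1473):
  red: 1473 × 1/4 = 368.25
  roan: 1473 × 2/4 = 736.5
  white: 1473 × 1/4 = 368.25
χ² = Σ (O − E)² / E
  red: (325 − 368.25)² / 368.25 = 5.0796
  roan: (756 − 736.5)² / 736.5 = 0.5163
  white: (392 − 368.25)² / 368.25 = 1.5317
χ² = 5.0796 + 0.5163 + 1.5317 = 7.1276 ≈ 7.128

7.128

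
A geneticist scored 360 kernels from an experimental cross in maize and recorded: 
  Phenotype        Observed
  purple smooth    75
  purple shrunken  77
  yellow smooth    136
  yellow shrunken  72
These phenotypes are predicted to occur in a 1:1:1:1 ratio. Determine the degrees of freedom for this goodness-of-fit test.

A goodness-of-fit test with 4 phenotype classes has df = 4 − 1 = 3.

3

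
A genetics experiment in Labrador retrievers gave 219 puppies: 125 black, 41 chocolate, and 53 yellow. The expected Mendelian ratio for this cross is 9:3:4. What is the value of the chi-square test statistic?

Expected counts for N = 219 under a 9:3:4 ratio (total parts = 16):
  black: 219 × 9/16 = 123.1875
  chocolate: 219 × 3/16 = 41.0625
  yellow: 219 × 4/16 = 54.75
χ² = Σ (O − E)² / E
  black: (125 − 123.1875)² / 123.1875 = 0.0267
  chocolate: (41 − 41.0625)² / 41.0625 = 0.0001
  yellow: (53 − 54.75)² / 54.75 = 0.0559
χ² = 0.0267 + 0.0001 + 0.0559 = 0.0827 ≈ 0.083

0.083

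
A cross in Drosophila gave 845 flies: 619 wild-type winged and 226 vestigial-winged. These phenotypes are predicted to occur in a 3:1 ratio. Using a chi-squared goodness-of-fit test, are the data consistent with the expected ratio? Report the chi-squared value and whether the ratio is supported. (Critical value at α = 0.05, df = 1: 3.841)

1.373; consistent

Expected counts for N = 845 under a 3:1 ratio (total parts = 4):
  wild-type winged: 845 × 3/4 = 633.75
  vestigial-winged: 845 × 1/4 = 211.25
χ² = Σ (O − E)² / E
  wild-type winged: (619 − 633.75)² / 633.75 = 0.3433
  vestigial-winged: (226 − 211.25)² / 211.25 = 1.0299
χ² = 0.3433 + 1.0299 = 1.3732 ≈ 1.373
Degrees of freedom = 2 − 1 = 1; critical value at α = 0.05 is 3.841.
Since 1.373 < 3.841, we fail to reject the null hypothesis — the data are consistent with the 3:1 ratio.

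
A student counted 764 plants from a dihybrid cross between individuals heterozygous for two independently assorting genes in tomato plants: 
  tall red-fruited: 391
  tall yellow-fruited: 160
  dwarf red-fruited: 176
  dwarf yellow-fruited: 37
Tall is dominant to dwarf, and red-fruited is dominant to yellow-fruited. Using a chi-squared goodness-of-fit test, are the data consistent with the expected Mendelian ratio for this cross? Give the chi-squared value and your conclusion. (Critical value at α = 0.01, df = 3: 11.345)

A dihybrid F₂ with independent assortment and complete dominance at both loci gives a 9:3:3:1 phenotypic ratio.
Expected counts for N = 764 under a 9:3:3:1 ratio (total parts = 16):
  tall red-fruited: 764 × 9/16 = 429.75
  tall yellow-fruited: 764 × 3/16 = 143.25
  dwarf red-fruited: 764 × 3/16 = 143.25
  dwarf yellow-fruited: 764 × 1/16 = 47.75
χ² = Σ (O − E)² / E
  tall red-fruited: (391 − 429.75)² / 429.75 = 3.4940
  tall yellow-fruited: (160 − 143.25)² / 143.25 = 1.9586
  dwarf red-fruited: (176 − 143.25)² / 143.25 = 7.4873
  dwarf yellow-fruited: (37 − 47.75)² / 47.75 = 2.4202
χ² = 3.4940 + 1.9586 + 7.4873 + 2.4202 = 15.3601 ≈ 15.360
Degrees of freedom = 4 − 1 = 3; critical value at α = 0.01 is 11.345.
Since 15.360 > 11.345, we reject the null hypothesis — the data do not fit the 9:3:3:1 ratio.

15.360; not consistent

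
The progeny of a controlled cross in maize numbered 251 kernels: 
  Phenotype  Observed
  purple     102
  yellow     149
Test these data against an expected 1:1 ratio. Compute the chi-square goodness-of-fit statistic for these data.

Total ratio parts = 2. Expected numbers out of 251:
  purple: 251 × 1/2 = 125.5
  yellow: 251 × 1/2 = 125.5
χ² = Σ (O − E)² / E
  purple: (102 − 125.5)² / 125.5 = 4.4004
  yellow: (149 − 125.5)² / 125.5 = 4.4004
χ² = 4.4004 + 4.4004 = 8.8008 ≈ 8.801

8.801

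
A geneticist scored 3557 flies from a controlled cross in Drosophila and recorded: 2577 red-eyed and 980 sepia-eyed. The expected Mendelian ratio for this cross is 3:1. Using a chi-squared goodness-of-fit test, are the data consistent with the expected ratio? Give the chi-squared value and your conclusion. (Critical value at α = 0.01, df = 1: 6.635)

12.348; not consistent

Under the 3:1 hypothesis (Σ ratio = 4, N = 3557):
  red-eyed: 3557 × 3/4 = 2667.75
  sepia-eyed: 3557 × 1/4 = 889.25
χ² = Σ (O − E)² / E
  red-eyed: (2577 − 2667.75)² / 2667.75 = 3.0871
  sepia-eyed: (980 − 889.25)² / 889.25 = 9.2612
χ² = 3.0871 + 9.2612 = 12.3483 ≈ 12.348
Degrees of freedom = 2 − 1 = 1; critical value at α = 0.01 is 6.635.
Since 12.348 > 6.635, we reject the null hypothesis — the data do not fit the 3:1 ratio.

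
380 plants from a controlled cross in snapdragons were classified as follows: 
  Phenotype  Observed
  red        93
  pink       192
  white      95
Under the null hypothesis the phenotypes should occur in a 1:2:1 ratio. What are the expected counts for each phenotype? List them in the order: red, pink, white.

Expected counts for N = 380 under a 1:2:1 ratio (total parts = 4):
  red: 380 × 1/4 = 95
  pink: 380 × 2/4 = 190
  white: 380 × 1/4 = 95

95, 190, 95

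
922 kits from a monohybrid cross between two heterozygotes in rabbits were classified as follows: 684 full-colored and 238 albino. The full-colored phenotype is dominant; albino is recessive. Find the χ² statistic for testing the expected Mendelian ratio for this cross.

0.325

For a monohybrid cross between heterozygotes with complete dominance, the expected phenotypic ratio is 3:1.
Under the 3:1 hypothesis (Σ ratio = 4, N = 922):
  full-colored: 922 × 3/4 = 691.5
  albino: 922 × 1/4 = 230.5
χ² = Σ (O − E)² / E
  full-colored: (684 − 691.5)² / 691.5 = 0.0813
  albino: (238 − 230.5)² / 230.5 = 0.2440
χ² = 0.0813 + 0.2440 = 0.3253 ≈ 0.325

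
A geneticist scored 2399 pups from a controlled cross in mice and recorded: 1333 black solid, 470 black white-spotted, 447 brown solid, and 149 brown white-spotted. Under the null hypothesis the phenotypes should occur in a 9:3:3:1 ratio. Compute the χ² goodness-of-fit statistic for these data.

1.130

The 9:3:3:1 ratio has 16 parts, so with N = 2399 the expected counts are:
  black solid: 2399 × 9/16 = 1349.4375
  black white-spotted: 2399 × 3/16 = 449.8125
  brown solid: 2399 × 3/16 = 449.8125
  brown white-spotted: 2399 × 1/16 = 149.9375
χ² = Σ (O − E)² / E
  black solid: (1333 − 1349.4375)² / 1349.4375 = 0.2002
  black white-spotted: (470 − 449.8125)² / 449.8125 = 0.9060
  brown solid: (447 − 449.8125)² / 449.8125 = 0.0176
  brown white-spotted: (149 − 149.9375)² / 149.9375 = 0.0059
χ² = 0.2002 + 0.9060 + 0.0176 + 0.0059 = 1.1297 ≈ 1.130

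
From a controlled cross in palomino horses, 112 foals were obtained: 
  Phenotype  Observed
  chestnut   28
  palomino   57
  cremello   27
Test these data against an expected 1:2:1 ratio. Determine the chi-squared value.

Total ratio parts = 4. Expected numbers out of 112:
  chestnut: 112 × 1/4 = 28
  palomino: 112 × 2/4 = 56
  cremello: 112 × 1/4 = 28
χ² = Σ (O − E)² / E
  chestnut: (28 − 28)² / 28 = 0.0000
  palomino: (57 − 56)² / 56 = 0.0179
  cremello: (27 − 28)² / 28 = 0.0357
χ² = 0.0000 + 0.0179 + 0.0357 = 0.0536 ≈ 0.054

0.054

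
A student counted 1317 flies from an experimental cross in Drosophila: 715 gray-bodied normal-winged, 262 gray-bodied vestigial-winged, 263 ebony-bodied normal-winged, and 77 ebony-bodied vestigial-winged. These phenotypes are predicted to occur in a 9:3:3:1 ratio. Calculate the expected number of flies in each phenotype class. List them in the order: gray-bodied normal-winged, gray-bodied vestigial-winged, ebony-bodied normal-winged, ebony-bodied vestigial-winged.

740.8125, 246.9375, 246.9375, 82.3125

Total ratio parts = 16. Expected numbers out of 1317:
  gray-bodied normal-winged: 1317 × 9/16 = 740.8125
  gray-bodied vestigial-winged: 1317 × 3/16 = 246.9375
  ebony-bodied normal-winged: 1317 × 3/16 = 246.9375
  ebony-bodied vestigial-winged: 1317 × 1/16 = 82.3125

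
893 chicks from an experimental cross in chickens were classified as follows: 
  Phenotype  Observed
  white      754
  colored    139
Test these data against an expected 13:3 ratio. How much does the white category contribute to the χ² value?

The 13:3 ratio has 16 parts, so with N = 893 the expected counts are:
  white: 893 × 13/16 = 725.5625
  colored: 893 × 3/16 = 167.4375
Contribution of white: (754 − 725.5625)² / 725.5625 = 1.1146

1.115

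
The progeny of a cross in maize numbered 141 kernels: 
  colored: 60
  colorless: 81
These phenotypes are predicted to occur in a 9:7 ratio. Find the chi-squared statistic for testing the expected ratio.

The 9:7 ratio has 16 parts, so with N = 141 the expected counts are:
  colored: 141 × 9/16 = 79.3125
  colorless: 141 × 7/16 = 61.6875
χ² = Σ (O − E)² / E
  colored: (60 − 79.3125)² / 79.3125 = 4.7026
  colorless: (81 − 61.6875)² / 61.6875 = 6.0462
χ² = 4.7026 + 6.0462 = 10.7488 ≈ 10.749

10.749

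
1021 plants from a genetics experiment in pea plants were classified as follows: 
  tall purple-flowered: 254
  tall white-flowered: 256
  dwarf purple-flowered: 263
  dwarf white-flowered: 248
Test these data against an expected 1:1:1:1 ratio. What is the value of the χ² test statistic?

0.450

Total ratio parts = 4. Expected numbers out of 1021:
  tall purple-flowered: 1021 × 1/4 = 255.25
  tall white-flowered: 1021 × 1/4 = 255.25
  dwarf purple-flowered: 1021 × 1/4 = 255.25
  dwarf white-flowered: 1021 × 1/4 = 255.25
χ² = Σ (O − E)² / E
  tall purple-flowered: (254 − 255.25)² / 255.25 = 0.0061
  tall white-flowered: (256 − 255.25)² / 255.25 = 0.0022
  dwarf purple-flowered: (263 − 255.25)² / 255.25 = 0.2353
  dwarf white-flowered: (248 − 255.25)² / 255.25 = 0.2059
χ² = 0.0061 + 0.0022 + 0.2353 + 0.2059 = 0.4495 ≈ 0.450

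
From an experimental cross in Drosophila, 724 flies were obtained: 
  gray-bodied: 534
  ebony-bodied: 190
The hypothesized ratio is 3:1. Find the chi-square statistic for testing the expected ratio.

0.597

The 3:1 ratio has 4 parts, so with N = 724 the expected counts are:
  gray-bodied: 724 × 3/4 = 543
  ebony-bodied: 724 × 1/4 = 181
χ² = Σ (O − E)² / E
  gray-bodied: (534 − 543)² / 543 = 0.1492
  ebony-bodied: (190 − 181)² / 181 = 0.4475
χ² = 0.1492 + 0.4475 = 0.5967 ≈ 0.597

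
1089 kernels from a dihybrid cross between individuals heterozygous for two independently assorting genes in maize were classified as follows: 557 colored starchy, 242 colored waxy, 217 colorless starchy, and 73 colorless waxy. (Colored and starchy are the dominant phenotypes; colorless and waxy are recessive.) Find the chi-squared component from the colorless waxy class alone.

0.358

A dihybrid F₂ with independent assortment and complete dominance at both loci gives a 9:3:3:1 phenotypic ratio.
The 9:3:3:1 ratio has 16 parts, so with N = 1089 the expected counts are:
  colored starchy: 1089 × 9/16 = 612.5625
  colored waxy: 1089 × 3/16 = 204.1875
  colorless starchy: 1089 × 3/16 = 204.1875
  colorless waxy: 1089 × 1/16 = 68.0625
Contribution of colorless waxy: (73 − 68.0625)² / 68.0625 = 0.3582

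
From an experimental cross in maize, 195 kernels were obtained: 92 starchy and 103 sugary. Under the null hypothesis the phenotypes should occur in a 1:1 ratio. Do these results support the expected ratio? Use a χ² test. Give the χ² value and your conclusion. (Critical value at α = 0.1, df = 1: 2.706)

The 1:1 ratio has 2 parts, so with N = 195 the expected counts are:
  starchy: 195 × 1/2 = 97.5
  sugary: 195 × 1/2 = 97.5
χ² = Σ (O − E)² / E
  starchy: (92 − 97.5)² / 97.5 = 0.3103
  sugary: (103 − 97.5)² / 97.5 = 0.3103
χ² = 0.3103 + 0.3103 = 0.6206 ≈ 0.621
Degrees of freedom = 2 − 1 = 1; critical value at α = 0.1 is 2.706.
Since 0.621 < 2.706, we fail to reject the null hypothesis — the data are consistent with the 1:1 ratio.

0.621; consistent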